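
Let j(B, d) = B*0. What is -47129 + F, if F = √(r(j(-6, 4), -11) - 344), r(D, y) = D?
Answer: -47129 + 2*I*√86 ≈ -47129.0 + 18.547*I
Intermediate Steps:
j(B, d) = 0
F = 2*I*√86 (F = √(0 - 344) = √(-344) = 2*I*√86 ≈ 18.547*I)
-47129 + F = -47129 + 2*I*√86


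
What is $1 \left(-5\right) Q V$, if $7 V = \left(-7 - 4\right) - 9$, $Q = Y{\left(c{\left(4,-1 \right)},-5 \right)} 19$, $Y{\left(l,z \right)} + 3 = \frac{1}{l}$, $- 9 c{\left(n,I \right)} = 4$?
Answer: $-1425$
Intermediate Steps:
$c{\left(n,I \right)} = - \frac{4}{9}$ ($c{\left(n,I \right)} = \left(- \frac{1}{9}\right) 4 = - \frac{4}{9}$)
$Y{\left(l,z \right)} = -3 + \frac{1}{l}$
$Q = - \frac{399}{4}$ ($Q = \left(-3 + \frac{1}{- \frac{4}{9}}\right) 19 = \left(-3 - \frac{9}{4}\right) 19 = \left(- \frac{21}{4}\right) 19 = - \frac{399}{4} \approx -99.75$)
$V = - \frac{20}{7}$ ($V = \frac{\left(-7 - 4\right) - 9}{7} = \frac{-11 - 9}{7} = \frac{1}{7} \left(-20\right) = - \frac{20}{7} \approx -2.8571$)
$1 \left(-5\right) Q V = 1 \left(-5\right) \left(- \frac{399}{4}\right) \left(- \frac{20}{7}\right) = \left(-5\right) \left(- \frac{399}{4}\right) \left(- \frac{20}{7}\right) = \frac{1995}{4} \left(- \frac{20}{7}\right) = -1425$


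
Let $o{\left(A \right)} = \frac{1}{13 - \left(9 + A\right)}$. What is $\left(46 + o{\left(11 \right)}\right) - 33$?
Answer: $\frac{90}{7} \approx 12.857$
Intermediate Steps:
$o{\left(A \right)} = \frac{1}{4 - A}$
$\left(46 + o{\left(11 \right)}\right) - 33 = \left(46 - \frac{1}{-4 + 11}\right) - 33 = \left(46 - \frac{1}{7}\right) - 33 = \frac{321}{7} - 33 = \frac{90}{7}$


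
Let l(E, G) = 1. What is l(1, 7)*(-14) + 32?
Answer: 18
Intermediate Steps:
l(1, 7)*(-14) + 32 = 1*(-14) + 32 = -14 + 32 = 18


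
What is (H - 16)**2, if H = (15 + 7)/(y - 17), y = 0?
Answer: 86436/289 ≈ 299.09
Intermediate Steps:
H = -22/17 (H = (15 + 7)/(0 - 17) = 22/(-17) = 22*(-1/17) = -22/17 ≈ -1.2941)
(H - 16)**2 = (-22/17 - 16)**2 = (-294/17)**2 = 86436/289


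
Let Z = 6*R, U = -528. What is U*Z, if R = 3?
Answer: -9504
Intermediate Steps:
Z = 18 (Z = 6*3 = 18)
U*Z = -528*18 = -9504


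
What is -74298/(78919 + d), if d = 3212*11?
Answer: -74298/114251 ≈ -0.65030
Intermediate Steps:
d = 35332
-74298/(78919 + d) = -74298/(78919 + 35332) = -74298/114251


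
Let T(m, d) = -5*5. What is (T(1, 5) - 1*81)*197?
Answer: -20882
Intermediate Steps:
T(m, d) = -25
(T(1, 5) - 1*81)*197 = (-25 - 1*81)*197 = (-25 - 81)*197 = -106*197 = -20882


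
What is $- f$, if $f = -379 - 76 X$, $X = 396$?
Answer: $30475$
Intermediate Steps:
$f = -30475$ ($f = -379 - 30096 = -30475$)
$- f = \left(-1\right) \left(-30475\right) = 30475$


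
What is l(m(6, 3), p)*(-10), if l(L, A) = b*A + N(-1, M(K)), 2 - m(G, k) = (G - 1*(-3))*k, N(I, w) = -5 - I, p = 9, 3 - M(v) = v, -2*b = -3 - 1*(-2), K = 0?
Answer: -5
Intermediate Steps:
b = ½ (b = -(-3 - 1*(-2))/2 = -(-3 + 2)/2 = -½*(-1) = ½ ≈ 0.50000)
M(v) = 3 - v
m(G, k) = 2 - k*(3 + G) (m(G, k) = 2 - (G - 1*(-3))*k = 2 - (G + 3)*k = 2 - (3 + G)*k = 2 - k*(3 + G))
l(L, A) = -4 + A/2 (l(L, A) = A/2 + (-5 - 1*(-1)) = A/2 + (-5 + 1) = A/2 - 4 = -4 + A/2)
l(m(6, 3), p)*(-10) = (-4 + (½)*9)*(-10) = (-4 + 9/2)*(-10) = (½)*(-10) = -5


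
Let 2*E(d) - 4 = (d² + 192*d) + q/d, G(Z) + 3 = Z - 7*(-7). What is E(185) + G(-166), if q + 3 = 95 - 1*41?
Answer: 6429608/185 ≈ 34755.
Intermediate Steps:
q = 51 (q = -3 + (95 - 1*41) = -3 + (95 - 41) = -3 + 54 = 51)
G(Z) = 46 + Z (G(Z) = -3 + (Z - 7*(-7)) = -3 + (Z + 49) = -3 + (49 + Z) = 46 + Z)
E(d) = 2 + d²/2 + 96*d + 51/(2*d) (E(d) = 2 + ((d² + 192*d) + 51/d)/2 = 2 + (d² + 51/d + 192*d)/2 = 2 + (d²/2 + 96*d + 51/(2*d)) = 2 + d²/2 + 96*d + 51/(2*d))
E(185) + G(-166) = (½)*(51 + 185*(4 + 185² + 192*185))/185 + (46 - 166) = (½)*(1/185)*(51 + 185*(4 + 34225 + 35520)) - 120 = (½)*(1/185)*(51 + 185*69749) - 120 = (½)*(1/185)*(51 + 12903565) - 120 = (½)*(1/185)*12903616 - 120 = 6451808/185 - 120 = 6429608/185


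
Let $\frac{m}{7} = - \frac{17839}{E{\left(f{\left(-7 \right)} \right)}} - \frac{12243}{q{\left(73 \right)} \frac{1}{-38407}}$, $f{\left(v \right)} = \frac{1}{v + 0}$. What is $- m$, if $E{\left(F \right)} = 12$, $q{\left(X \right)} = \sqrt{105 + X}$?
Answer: $\frac{124873}{12} - \frac{3291518307 \sqrt{178}}{178} \approx -2.467 \cdot 10^{8}$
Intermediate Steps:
$f{\left(v \right)} = \frac{1}{v}$
$m = - \frac{124873}{12} + \frac{3291518307 \sqrt{178}}{178}$ ($m = 7 \left(- \frac{17839}{12} - \frac{12243}{\sqrt{105 + 73} \frac{1}{-38407}}\right) = 7 \left(\left(-17839\right) \frac{1}{12} - \frac{12243}{\sqrt{178} \left(- \frac{1}{38407}\right)}\right) = 7 \left(- \frac{17839}{12} - \frac{12243}{\left(- \frac{1}{38407}\right) \sqrt{178}}\right) = 7 \left(- \frac{17839}{12} - 12243 \left(- \frac{38407 \sqrt{178}}{178}\right)\right) = 7 \left(- \frac{17839}{12} + \frac{470216901 \sqrt{178}}{178}\right) = - \frac{124873}{12} + \frac{3291518307 \sqrt{178}}{178} \approx 2.467 \cdot 10^{8}$)
$- m = - (- \frac{124873}{12} + \frac{3291518307 \sqrt{178}}{178}) = \frac{124873}{12} - \frac{3291518307 \sqrt{178}}{178}$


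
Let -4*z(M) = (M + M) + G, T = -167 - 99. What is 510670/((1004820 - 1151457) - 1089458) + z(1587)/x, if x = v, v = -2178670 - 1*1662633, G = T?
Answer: -392147912389/949643086357 ≈ -0.41294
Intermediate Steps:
T = -266
G = -266
v = -3841303 (v = -2178670 - 1662633 = -3841303)
x = -3841303
z(M) = 133/2 - M/2 (z(M) = -((M + M) - 266)/4 = -(2*M - 266)/4 = -(-266 + 2*M)/4 = 133/2 - M/2)
510670/((1004820 - 1151457) - 1089458) + z(1587)/x = 510670/((1004820 - 1151457) - 1089458) + (133/2 - ½*1587)/(-3841303) = 510670/(-146637 - 1089458) + (133/2 - 1587/2)*(-1/3841303) = 510670/(-1236095) - 727*(-1/3841303) = 510670*(-1/1236095) + 727/3841303 = -102134/247219 + 727/3841303 = -392147912389/949643086357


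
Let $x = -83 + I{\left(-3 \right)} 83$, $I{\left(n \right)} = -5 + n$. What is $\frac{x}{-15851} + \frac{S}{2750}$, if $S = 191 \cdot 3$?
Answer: $\frac{1012443}{3962750} \approx 0.25549$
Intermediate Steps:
$S = 573$
$x = -747$ ($x = -83 + \left(-5 - 3\right) 83 = -83 - 664 = -747$)
$\frac{x}{-15851} + \frac{S}{2750} = - \frac{747}{-15851} + \frac{573}{2750} = \left(-747\right) \left(- \frac{1}{15851}\right) + 573 \cdot \frac{1}{2750} = \frac{747}{15851} + \frac{573}{2750} = \frac{1012443}{3962750}$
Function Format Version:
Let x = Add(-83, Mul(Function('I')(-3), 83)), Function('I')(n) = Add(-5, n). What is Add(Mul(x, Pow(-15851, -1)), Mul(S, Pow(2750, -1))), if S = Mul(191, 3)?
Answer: Rational(1012443, 3962750) ≈ 0.25549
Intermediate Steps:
S = 573
x = -747 (x = Add(-83, Mul(Add(-5, -3), 83)) = Add(-83, Mul(-8, 83)) = Add(-83, -664) = -747)
Add(Mul(x, Pow(-15851, -1)), Mul(S, Pow(2750, -1))) = Add(Mul(-747, Pow(-15851, -1)), Mul(573, Pow(2750, -1))) = Add(Mul(-747, Rational(-1, 15851)), Mul(573, Rational(1, 2750))) = Add(Rational(747, 15851), Rational(573, 2750)) = Rational(1012443, 3962750)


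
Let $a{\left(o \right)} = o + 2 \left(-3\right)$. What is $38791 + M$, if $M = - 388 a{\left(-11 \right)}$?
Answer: $45387$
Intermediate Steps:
$a{\left(o \right)} = -6 + o$ ($a{\left(o \right)} = o - 6 = -6 + o$)
$M = 6596$ ($M = - 388 \left(-6 - 11\right) = \left(-388\right) \left(-17\right) = 6596$)
$38791 + M = 38791 + 6596 = 45387$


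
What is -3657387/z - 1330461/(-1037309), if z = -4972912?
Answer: 1487157989145/736920910544 ≈ 2.0181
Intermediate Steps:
-3657387/z - 1330461/(-1037309) = -3657387/(-4972912) - 1330461/(-1037309) = -3657387*(-1/4972912) - 1330461*(-1/1037309) = 3657387/4972912 + 1330461/1037309 = 1487157989145/736920910544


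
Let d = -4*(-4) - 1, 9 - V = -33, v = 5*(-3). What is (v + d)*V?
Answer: 0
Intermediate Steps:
v = -15
V = 42 (V = 9 - 1*(-33) = 9 + 33 = 42)
d = 15 (d = 16 - 1 = 15)
(v + d)*V = (-15 + 15)*42 = 0*42 = 0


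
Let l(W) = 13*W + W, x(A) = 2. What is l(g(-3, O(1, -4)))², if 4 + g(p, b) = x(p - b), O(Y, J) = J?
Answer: 784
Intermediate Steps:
g(p, b) = -2 (g(p, b) = -4 + 2 = -2)
l(W) = 14*W
l(g(-3, O(1, -4)))² = (14*(-2))² = (-28)² = 784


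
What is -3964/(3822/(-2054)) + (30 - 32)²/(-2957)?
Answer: 926001704/434679 ≈ 2130.3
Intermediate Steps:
-3964/(3822/(-2054)) + (30 - 32)²/(-2957) = -3964/(3822*(-1/2054)) + (-2)²*(-1/2957) = -3964/(-147/79) + 4*(-1/2957) = -3964*(-79/147) - 4/2957 = 313156/147 - 4/2957 = 926001704/434679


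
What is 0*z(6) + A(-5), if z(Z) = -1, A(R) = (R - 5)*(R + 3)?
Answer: 20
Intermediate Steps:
A(R) = (-5 + R)*(3 + R)
0*z(6) + A(-5) = 0*(-1) + (-15 + (-5)² - 2*(-5)) = 0 + (-15 + 25 + 10) = 0 + 20 = 20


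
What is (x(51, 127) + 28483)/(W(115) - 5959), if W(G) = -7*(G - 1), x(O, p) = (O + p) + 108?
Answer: -28769/6757 ≈ -4.2577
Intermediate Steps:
x(O, p) = 108 + O + p
W(G) = 7 - 7*G (W(G) = -7*(-1 + G) = 7 - 7*G)
(x(51, 127) + 28483)/(W(115) - 5959) = ((108 + 51 + 127) + 28483)/((7 - 7*115) - 5959) = (286 + 28483)/((7 - 805) - 5959) = 28769/(-798 - 5959) = 28769/(-6757) = 28769*(-1/6757) = -28769/6757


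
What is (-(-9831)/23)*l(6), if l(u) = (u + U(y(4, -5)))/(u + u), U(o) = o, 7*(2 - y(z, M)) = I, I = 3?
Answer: 173681/644 ≈ 269.69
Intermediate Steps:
y(z, M) = 11/7 (y(z, M) = 2 - 1/7*3 = 2 - 3/7 = 11/7)
l(u) = (11/7 + u)/(2*u) (l(u) = (u + 11/7)/(u + u) = (11/7 + u)/((2*u)) = (11/7 + u)*(1/(2*u)) = (11/7 + u)/(2*u))
(-(-9831)/23)*l(6) = (-(-9831)/23)*((1/14)*(11 + 7*6)/6) = (-(-9831)/23)*((1/14)*(1/6)*(11 + 42)) = (-87*(-113/23))*((1/14)*(1/6)*53) = (9831/23)*(53/84) = 173681/644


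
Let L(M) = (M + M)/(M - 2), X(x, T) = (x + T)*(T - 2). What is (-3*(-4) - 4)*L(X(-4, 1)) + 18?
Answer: 66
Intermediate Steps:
X(x, T) = (-2 + T)*(T + x) (X(x, T) = (T + x)*(-2 + T) = (-2 + T)*(T + x))
L(M) = 2*M/(-2 + M) (L(M) = (2*M)/(-2 + M) = 2*M/(-2 + M))
(-3*(-4) - 4)*L(X(-4, 1)) + 18 = (-3*(-4) - 4)*(2*(1² - 2*1 - 2*(-4) + 1*(-4))/(-2 + (1² - 2*1 - 2*(-4) + 1*(-4)))) + 18 = (12 - 4)*(2*(1 - 2 + 8 - 4)/(-2 + (1 - 2 + 8 - 4))) + 18 = 8*(2*3/(-2 + 3)) + 18 = 8*(2*3/1) + 18 = 8*(2*3*1) + 18 = 8*6 + 18 = 48 + 18 = 66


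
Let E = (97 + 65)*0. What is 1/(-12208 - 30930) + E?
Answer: -1/43138 ≈ -2.3181e-5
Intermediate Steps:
E = 0 (E = 162*0 = 0)
1/(-12208 - 30930) + E = 1/(-12208 - 30930) + 0 = 1/(-43138) + 0 = -1/43138 + 0 = -1/43138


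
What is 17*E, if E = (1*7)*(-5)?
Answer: -595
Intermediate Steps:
E = -35 (E = 7*(-5) = -35)
17*E = 17*(-35) = -595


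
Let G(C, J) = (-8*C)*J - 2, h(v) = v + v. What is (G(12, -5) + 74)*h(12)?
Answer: 13248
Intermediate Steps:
h(v) = 2*v
G(C, J) = -2 - 8*C*J (G(C, J) = -8*C*J - 2 = -2 - 8*C*J)
(G(12, -5) + 74)*h(12) = ((-2 - 8*12*(-5)) + 74)*(2*12) = ((-2 + 480) + 74)*24 = (478 + 74)*24 = 552*24 = 13248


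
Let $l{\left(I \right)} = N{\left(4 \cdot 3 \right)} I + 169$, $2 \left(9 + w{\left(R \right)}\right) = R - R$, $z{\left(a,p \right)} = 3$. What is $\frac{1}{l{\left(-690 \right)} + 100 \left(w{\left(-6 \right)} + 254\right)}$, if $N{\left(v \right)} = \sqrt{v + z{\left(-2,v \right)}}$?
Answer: $\frac{2741}{66824229} + \frac{230 \sqrt{15}}{200472687} \approx 4.5461 \cdot 10^{-5}$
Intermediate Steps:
$w{\left(R \right)} = -9$ ($w{\left(R \right)} = -9 + \frac{R - R}{2} = -9 + \frac{1}{2} \cdot 0 = -9 + 0 = -9$)
$N{\left(v \right)} = \sqrt{3 + v}$ ($N{\left(v \right)} = \sqrt{v + 3} = \sqrt{3 + v}$)
$l{\left(I \right)} = 169 + I \sqrt{15}$ ($l{\left(I \right)} = \sqrt{3 + 4 \cdot 3} I + 169 = \sqrt{3 + 12} I + 169 = \sqrt{15} I + 169 = I \sqrt{15} + 169 = 169 + I \sqrt{15}$)
$\frac{1}{l{\left(-690 \right)} + 100 \left(w{\left(-6 \right)} + 254\right)} = \frac{1}{\left(169 - 690 \sqrt{15}\right) + 100 \left(-9 + 254\right)} = \frac{1}{\left(169 - 690 \sqrt{15}\right) + 100 \cdot 245} = \frac{1}{\left(169 - 690 \sqrt{15}\right) + 24500} = \frac{1}{24669 - 690 \sqrt{15}}$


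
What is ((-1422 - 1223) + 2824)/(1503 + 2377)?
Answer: 179/3880 ≈ 0.046134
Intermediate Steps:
((-1422 - 1223) + 2824)/(1503 + 2377) = (-2645 + 2824)/3880 = 179*(1/3880) = 179/3880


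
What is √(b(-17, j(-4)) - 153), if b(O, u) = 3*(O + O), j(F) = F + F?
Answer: I*√255 ≈ 15.969*I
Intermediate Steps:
j(F) = 2*F
b(O, u) = 6*O (b(O, u) = 3*(2*O) = 6*O)
√(b(-17, j(-4)) - 153) = √(6*(-17) - 153) = √(-102 - 153) = √(-255) = I*√255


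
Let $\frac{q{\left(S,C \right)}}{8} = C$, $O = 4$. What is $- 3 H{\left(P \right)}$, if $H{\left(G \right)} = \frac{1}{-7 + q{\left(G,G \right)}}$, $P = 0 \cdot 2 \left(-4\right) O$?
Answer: $\frac{3}{7} \approx 0.42857$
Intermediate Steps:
$q{\left(S,C \right)} = 8 C$
$P = 0$ ($P = 0 \cdot 2 \left(-4\right) 4 = 0 \left(-4\right) 4 = 0 \cdot 4 = 0$)
$H{\left(G \right)} = \frac{1}{-7 + 8 G}$
$- 3 H{\left(P \right)} = - \frac{3}{-7 + 8 \cdot 0} = - \frac{3}{-7 + 0} = - \frac{3}{-7} = \left(-3\right) \left(- \frac{1}{7}\right) = \frac{3}{7}$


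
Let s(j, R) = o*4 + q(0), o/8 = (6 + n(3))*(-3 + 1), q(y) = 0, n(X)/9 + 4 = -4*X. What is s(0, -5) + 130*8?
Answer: 9872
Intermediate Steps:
n(X) = -36 - 36*X (n(X) = -36 + 9*(-4*X) = -36 - 36*X)
o = 2208 (o = 8*((6 + (-36 - 36*3))*(-3 + 1)) = 8*((6 + (-36 - 108))*(-2)) = 8*((6 - 144)*(-2)) = 8*(-138*(-2)) = 8*276 = 2208)
s(j, R) = 8832 (s(j, R) = 2208*4 + 0 = 8832 + 0 = 8832)
s(0, -5) + 130*8 = 8832 + 130*8 = 8832 + 1040 = 9872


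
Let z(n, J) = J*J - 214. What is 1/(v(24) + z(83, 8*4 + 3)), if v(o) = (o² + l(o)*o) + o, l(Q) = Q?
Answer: 1/2187 ≈ 0.00045725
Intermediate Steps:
v(o) = o + 2*o² (v(o) = (o² + o*o) + o = (o² + o²) + o = 2*o² + o = o + 2*o²)
z(n, J) = -214 + J² (z(n, J) = J² - 214 = -214 + J²)
1/(v(24) + z(83, 8*4 + 3)) = 1/(24*(1 + 2*24) + (-214 + (8*4 + 3)²)) = 1/(24*(1 + 48) + (-214 + (32 + 3)²)) = 1/(24*49 + (-214 + 35²)) = 1/(1176 + (-214 + 1225)) = 1/(1176 + 1011) = 1/2187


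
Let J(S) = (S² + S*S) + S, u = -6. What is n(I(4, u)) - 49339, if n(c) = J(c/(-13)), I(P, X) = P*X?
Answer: -8336827/169 ≈ -49330.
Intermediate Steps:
J(S) = S + 2*S² (J(S) = (S² + S²) + S = 2*S² + S = S + 2*S²)
n(c) = -c*(1 - 2*c/13)/13 (n(c) = (c/(-13))*(1 + 2*(c/(-13))) = (c*(-1/13))*(1 + 2*(c*(-1/13))) = (-c/13)*(1 + 2*(-c/13)) = (-c/13)*(1 - 2*c/13) = -c*(1 - 2*c/13)/13)
n(I(4, u)) - 49339 = (4*(-6))*(-13 + 2*(4*(-6)))/169 - 49339 = (1/169)*(-24)*(-13 + 2*(-24)) - 49339 = (1/169)*(-24)*(-13 - 48) - 49339 = (1/169)*(-24)*(-61) - 49339 = 1464/169 - 49339 = -8336827/169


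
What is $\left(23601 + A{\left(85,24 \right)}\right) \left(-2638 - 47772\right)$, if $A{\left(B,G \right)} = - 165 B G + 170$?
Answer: $15769709890$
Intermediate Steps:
$A{\left(B,G \right)} = 170 - 165 B G$ ($A{\left(B,G \right)} = - 165 B G + 170 = 170 - 165 B G$)
$\left(23601 + A{\left(85,24 \right)}\right) \left(-2638 - 47772\right) = \left(23601 + \left(170 - 14025 \cdot 24\right)\right) \left(-2638 - 47772\right) = \left(23601 + \left(170 - 336600\right)\right) \left(-50410\right) = \left(23601 - 336430\right) \left(-50410\right) = \left(-312829\right) \left(-50410\right) = 15769709890$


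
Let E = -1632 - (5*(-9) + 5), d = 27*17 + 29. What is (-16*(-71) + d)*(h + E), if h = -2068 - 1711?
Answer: -8722504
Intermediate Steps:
h = -3779
d = 488 (d = 459 + 29 = 488)
E = -1592 (E = -1632 - (-45 + 5) = -1632 - 1*(-40) = -1632 + 40 = -1592)
(-16*(-71) + d)*(h + E) = (-16*(-71) + 488)*(-3779 - 1592) = (1136 + 488)*(-5371) = 1624*(-5371) = -8722504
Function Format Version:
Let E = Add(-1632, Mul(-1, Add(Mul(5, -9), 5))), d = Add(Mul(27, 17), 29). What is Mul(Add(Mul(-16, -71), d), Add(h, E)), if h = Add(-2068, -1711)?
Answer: -8722504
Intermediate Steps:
h = -3779
d = 488 (d = Add(459, 29) = 488)
E = -1592 (E = Add(-1632, Mul(-1, Add(-45, 5))) = Add(-1632, Mul(-1, -40)) = Add(-1632, 40) = -1592)
Mul(Add(Mul(-16, -71), d), Add(h, E)) = Mul(Add(Mul(-16, -71), 488), Add(-3779, -1592)) = Mul(Add(1136, 488), -5371) = Mul(1624, -5371) = -8722504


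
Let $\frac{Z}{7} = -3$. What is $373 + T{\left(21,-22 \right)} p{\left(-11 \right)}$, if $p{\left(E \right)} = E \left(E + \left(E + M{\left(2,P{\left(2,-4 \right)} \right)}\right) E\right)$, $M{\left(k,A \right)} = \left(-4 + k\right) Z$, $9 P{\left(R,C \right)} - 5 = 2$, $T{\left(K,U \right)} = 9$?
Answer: $35221$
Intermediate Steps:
$Z = -21$ ($Z = 7 \left(-3\right) = -21$)
$P{\left(R,C \right)} = \frac{7}{9}$ ($P{\left(R,C \right)} = \frac{5}{9} + \frac{1}{9} \cdot 2 = \frac{5}{9} + \frac{2}{9} = \frac{7}{9}$)
$M{\left(k,A \right)} = 84 - 21 k$ ($M{\left(k,A \right)} = \left(-4 + k\right) \left(-21\right) = 84 - 21 k$)
$p{\left(E \right)} = E \left(E + E \left(42 + E\right)\right)$ ($p{\left(E \right)} = E \left(E + \left(E + \left(84 - 42\right)\right) E\right) = E \left(E + \left(E + 42\right) E\right) = E \left(E + \left(42 + E\right) E\right) = E \left(E + E \left(42 + E\right)\right)$)
$373 + T{\left(21,-22 \right)} p{\left(-11 \right)} = 373 + 9 \left(-11\right)^{2} \left(43 - 11\right) = 373 + 9 \cdot 121 \cdot 32 = 373 + 9 \cdot 3872 = 373 + 34848 = 35221$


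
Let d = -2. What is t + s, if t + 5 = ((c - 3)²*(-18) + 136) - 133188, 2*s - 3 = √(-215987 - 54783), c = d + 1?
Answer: -266687/2 + I*√270770/2 ≈ -1.3334e+5 + 260.18*I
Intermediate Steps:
c = -1 (c = -2 + 1 = -1)
s = 3/2 + I*√270770/2 (s = 3/2 + √(-215987 - 54783)/2 = 3/2 + √(-270770)/2 = 3/2 + (I*√270770)/2 = 3/2 + I*√270770/2 ≈ 1.5 + 260.18*I)
t = -133345 (t = -5 + (((-1 - 3)²*(-18) + 136) - 133188) = -5 + (((-4)²*(-18) + 136) - 133188) = -5 + ((16*(-18) + 136) - 133188) = -5 + ((-288 + 136) - 133188) = -5 + (-152 - 133188) = -5 - 133340 = -133345)
t + s = -133345 + (3/2 + I*√270770/2) = -266687/2 + I*√270770/2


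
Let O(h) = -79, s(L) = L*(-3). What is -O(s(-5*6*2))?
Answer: 79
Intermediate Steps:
s(L) = -3*L
-O(s(-5*6*2)) = -1*(-79) = 79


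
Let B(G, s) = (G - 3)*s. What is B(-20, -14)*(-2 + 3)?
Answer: 322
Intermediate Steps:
B(G, s) = s*(-3 + G) (B(G, s) = (-3 + G)*s = s*(-3 + G))
B(-20, -14)*(-2 + 3) = (-14*(-3 - 20))*(-2 + 3) = -14*(-23)*1 = 322*1 = 322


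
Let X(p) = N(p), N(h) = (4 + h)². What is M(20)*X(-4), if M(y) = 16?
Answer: 0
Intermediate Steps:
X(p) = (4 + p)²
M(20)*X(-4) = 16*(4 - 4)² = 16*0² = 16*0 = 0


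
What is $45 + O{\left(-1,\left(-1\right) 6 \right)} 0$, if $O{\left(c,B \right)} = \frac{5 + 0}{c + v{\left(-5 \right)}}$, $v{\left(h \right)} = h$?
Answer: $45$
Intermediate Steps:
$O{\left(c,B \right)} = \frac{5}{-5 + c}$ ($O{\left(c,B \right)} = \frac{5 + 0}{c - 5} = \frac{5}{-5 + c}$)
$45 + O{\left(-1,\left(-1\right) 6 \right)} 0 = 45 + \frac{5}{-5 - 1} \cdot 0 = 45 + \frac{5}{-6} \cdot 0 = 45 + 5 \left(- \frac{1}{6}\right) 0 = 45 - 0 = 45 + 0 = 45$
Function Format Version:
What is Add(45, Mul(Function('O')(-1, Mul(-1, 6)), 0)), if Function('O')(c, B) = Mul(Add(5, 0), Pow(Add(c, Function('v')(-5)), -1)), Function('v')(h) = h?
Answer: 45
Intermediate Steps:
Function('O')(c, B) = Mul(5, Pow(Add(-5, c), -1)) (Function('O')(c, B) = Mul(Add(5, 0), Pow(Add(c, -5), -1)) = Mul(5, Pow(Add(-5, c), -1)))
Add(45, Mul(Function('O')(-1, Mul(-1, 6)), 0)) = Add(45, Mul(Mul(5, Pow(Add(-5, -1), -1)), 0)) = Add(45, Mul(Mul(5, Pow(-6, -1)), 0)) = Add(45, Mul(Mul(5, Rational(-1, 6)), 0)) = Add(45, Mul(Rational(-5, 6), 0)) = Add(45, 0) = 45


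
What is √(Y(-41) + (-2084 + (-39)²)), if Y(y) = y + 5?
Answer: I*√599 ≈ 24.474*I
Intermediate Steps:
Y(y) = 5 + y
√(Y(-41) + (-2084 + (-39)²)) = √((5 - 41) + (-2084 + (-39)²)) = √(-36 + (-2084 + 1521)) = √(-36 - 563) = √(-599) = I*√599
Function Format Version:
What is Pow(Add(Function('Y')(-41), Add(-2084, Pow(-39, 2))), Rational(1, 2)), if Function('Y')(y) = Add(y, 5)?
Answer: Mul(I, Pow(599, Rational(1, 2))) ≈ Mul(24.474, I)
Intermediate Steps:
Function('Y')(y) = Add(5, y)
Pow(Add(Function('Y')(-41), Add(-2084, Pow(-39, 2))), Rational(1, 2)) = Pow(Add(Add(5, -41), Add(-2084, Pow(-39, 2))), Rational(1, 2)) = Pow(Add(-36, Add(-2084, 1521)), Rational(1, 2)) = Pow(Add(-36, -563), Rational(1, 2)) = Pow(-599, Rational(1, 2)) = Mul(I, Pow(599, Rational(1, 2)))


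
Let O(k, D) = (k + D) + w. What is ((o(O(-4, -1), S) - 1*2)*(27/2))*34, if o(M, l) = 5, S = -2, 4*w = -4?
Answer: 1377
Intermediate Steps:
w = -1 (w = (¼)*(-4) = -1)
O(k, D) = -1 + D + k (O(k, D) = (k + D) - 1 = (D + k) - 1 = -1 + D + k)
((o(O(-4, -1), S) - 1*2)*(27/2))*34 = ((5 - 1*2)*(27/2))*34 = ((5 - 2)*(27*(½)))*34 = (3*(27/2))*34 = (81/2)*34 = 1377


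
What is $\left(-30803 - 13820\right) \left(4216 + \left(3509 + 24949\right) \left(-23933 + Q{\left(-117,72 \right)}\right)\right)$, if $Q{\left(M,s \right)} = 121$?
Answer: $30238226194640$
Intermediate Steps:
$\left(-30803 - 13820\right) \left(4216 + \left(3509 + 24949\right) \left(-23933 + Q{\left(-117,72 \right)}\right)\right) = \left(-30803 - 13820\right) \left(4216 + \left(3509 + 24949\right) \left(-23933 + 121\right)\right) = - 44623 \left(4216 + 28458 \left(-23812\right)\right) = - 44623 \left(4216 - 677641896\right) = \left(-44623\right) \left(-677637680\right) = 30238226194640$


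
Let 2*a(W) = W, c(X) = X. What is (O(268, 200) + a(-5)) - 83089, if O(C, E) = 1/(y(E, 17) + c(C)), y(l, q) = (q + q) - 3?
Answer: -49688715/598 ≈ -83092.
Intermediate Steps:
y(l, q) = -3 + 2*q (y(l, q) = 2*q - 3 = -3 + 2*q)
a(W) = W/2
O(C, E) = 1/(31 + C) (O(C, E) = 1/((-3 + 2*17) + C) = 1/((-3 + 34) + C) = 1/(31 + C))
(O(268, 200) + a(-5)) - 83089 = (1/(31 + 268) + (½)*(-5)) - 83089 = (1/299 - 5/2) - 83089 = -1493/598 - 83089 = -49688715/598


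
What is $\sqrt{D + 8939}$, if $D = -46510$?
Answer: $i \sqrt{37571} \approx 193.83 i$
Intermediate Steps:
$\sqrt{D + 8939} = \sqrt{-46510 + 8939} = \sqrt{-37571} = i \sqrt{37571}$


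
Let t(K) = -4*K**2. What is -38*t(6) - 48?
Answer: 5424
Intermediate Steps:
-38*t(6) - 48 = -(-152)*6**2 - 48 = -(-152)*36 - 48 = -38*(-144) - 48 = 5472 - 48 = 5424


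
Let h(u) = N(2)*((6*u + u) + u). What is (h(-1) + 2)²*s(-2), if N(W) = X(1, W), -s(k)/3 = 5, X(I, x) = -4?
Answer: -17340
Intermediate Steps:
s(k) = -15 (s(k) = -3*5 = -15)
N(W) = -4
h(u) = -32*u (h(u) = -4*((6*u + u) + u) = -4*(7*u + u) = -32*u)
(h(-1) + 2)²*s(-2) = (-32*(-1) + 2)²*(-15) = (32 + 2)²*(-15) = 34²*(-15) = 1156*(-15) = -17340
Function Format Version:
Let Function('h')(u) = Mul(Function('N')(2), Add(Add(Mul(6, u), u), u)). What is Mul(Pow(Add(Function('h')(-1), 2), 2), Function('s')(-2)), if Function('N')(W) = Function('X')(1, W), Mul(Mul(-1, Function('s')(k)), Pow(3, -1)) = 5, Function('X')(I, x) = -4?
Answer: -17340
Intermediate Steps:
Function('s')(k) = -15 (Function('s')(k) = Mul(-3, 5) = -15)
Function('N')(W) = -4
Function('h')(u) = Mul(-32, u) (Function('h')(u) = Mul(-4, Add(Add(Mul(6, u), u), u)) = Mul(-4, Add(Mul(7, u), u)) = Mul(-4, Mul(8, u)) = Mul(-32, u))
Mul(Pow(Add(Function('h')(-1), 2), 2), Function('s')(-2)) = Mul(Pow(Add(Mul(-32, -1), 2), 2), -15) = Mul(Pow(Add(32, 2), 2), -15) = Mul(Pow(34, 2), -15) = Mul(1156, -15) = -17340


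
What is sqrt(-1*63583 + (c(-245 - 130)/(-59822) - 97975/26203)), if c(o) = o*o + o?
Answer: I*sqrt(39061279513164486702887)/783757933 ≈ 252.17*I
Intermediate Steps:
c(o) = o + o**2 (c(o) = o**2 + o = o + o**2)
sqrt(-1*63583 + (c(-245 - 130)/(-59822) - 97975/26203)) = sqrt(-1*63583 + (((-245 - 130)*(1 + (-245 - 130)))/(-59822) - 97975/26203)) = sqrt(-63583 + (-375*(1 - 375)*(-1/59822) - 97975*1/26203)) = sqrt(-63583 + (-375*(-374)*(-1/59822) - 97975/26203)) = sqrt(-63583 + (140250*(-1/59822) - 97975/26203)) = sqrt(-63583 + (-70125/29911 - 97975/26203)) = sqrt(-63583 - 4768015600/783757933) = sqrt(-49838448669539/783757933) = I*sqrt(39061279513164486702887)/783757933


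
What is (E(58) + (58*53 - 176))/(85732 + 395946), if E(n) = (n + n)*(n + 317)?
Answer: 23199/240839 ≈ 0.096326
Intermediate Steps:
E(n) = 2*n*(317 + n) (E(n) = (2*n)*(317 + n) = 2*n*(317 + n))
(E(58) + (58*53 - 176))/(85732 + 395946) = (2*58*(317 + 58) + (58*53 - 176))/(85732 + 395946) = (2*58*375 + (3074 - 176))/481678 = (43500 + 2898)*(1/481678) = 46398*(1/481678) = 23199/240839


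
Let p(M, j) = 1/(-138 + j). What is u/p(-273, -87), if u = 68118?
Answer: -15326550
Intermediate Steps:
u/p(-273, -87) = 68118/(1/(-138 - 87)) = 68118/(1/(-225)) = 68118/(-1/225) = 68118*(-225) = -15326550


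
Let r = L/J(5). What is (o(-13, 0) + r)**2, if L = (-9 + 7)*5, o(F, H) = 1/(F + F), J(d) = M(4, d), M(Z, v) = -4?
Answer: 1024/169 ≈ 6.0592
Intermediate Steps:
J(d) = -4
o(F, H) = 1/(2*F)
L = -10 (L = -2*5 = -10)
r = 5/2 (r = -10/(-4) = -10*(-1/4) = 5/2 ≈ 2.5000)
(o(-13, 0) + r)**2 = ((1/2)/(-13) + 5/2)**2 = ((1/2)*(-1/13) + 5/2)**2 = (-1/26 + 5/2)**2 = (32/13)**2 = 1024/169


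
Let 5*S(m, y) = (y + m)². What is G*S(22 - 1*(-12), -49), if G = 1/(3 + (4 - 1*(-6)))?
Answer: 45/13 ≈ 3.4615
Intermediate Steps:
S(m, y) = (m + y)²/5 (S(m, y) = (y + m)²/5 = (m + y)²/5)
G = 1/13 (G = 1/(3 + (4 + 6)) = 1/(3 + 10) = 1/13 ≈ 0.076923)
G*S(22 - 1*(-12), -49) = (((22 - 1*(-12)) - 49)²/5)/13 = (((22 + 12) - 49)²/5)/13 = ((34 - 49)²/5)/13 = ((⅕)*(-15)²)/13 = ((⅕)*225)/13 = (1/13)*45 = 45/13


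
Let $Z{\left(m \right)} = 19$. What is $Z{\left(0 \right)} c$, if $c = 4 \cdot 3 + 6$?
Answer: $342$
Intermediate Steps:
$c = 18$ ($c = 12 + 6 = 18$)
$Z{\left(0 \right)} c = 19 \cdot 18 = 342$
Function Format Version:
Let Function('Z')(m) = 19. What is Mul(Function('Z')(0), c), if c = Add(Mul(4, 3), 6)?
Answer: 342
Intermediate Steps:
c = 18 (c = Add(12, 6) = 18)
Mul(Function('Z')(0), c) = Mul(19, 18) = 342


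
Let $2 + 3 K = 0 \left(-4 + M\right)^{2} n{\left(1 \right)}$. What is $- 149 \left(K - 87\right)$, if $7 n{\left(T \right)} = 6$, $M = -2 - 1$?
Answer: $\frac{39187}{3} \approx 13062.0$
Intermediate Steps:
$M = -3$
$n{\left(T \right)} = \frac{6}{7}$ ($n{\left(T \right)} = \frac{1}{7} \cdot 6 = \frac{6}{7}$)
$K = - \frac{2}{3}$ ($K = - \frac{2}{3} + \frac{0 \left(-4 - 3\right)^{2} \cdot \frac{6}{7}}{3} = - \frac{2}{3} + \frac{0 \left(-7\right)^{2} \cdot \frac{6}{7}}{3} = - \frac{2}{3} + \frac{0 \cdot 49 \cdot \frac{6}{7}}{3} = - \frac{2}{3} + \frac{0 \cdot \frac{6}{7}}{3} = - \frac{2}{3} + \frac{1}{3} \cdot 0 = - \frac{2}{3} + 0 = - \frac{2}{3} \approx -0.66667$)
$- 149 \left(K - 87\right) = - 149 \left(- \frac{2}{3} - 87\right) = \left(-149\right) \left(- \frac{263}{3}\right) = \frac{39187}{3}$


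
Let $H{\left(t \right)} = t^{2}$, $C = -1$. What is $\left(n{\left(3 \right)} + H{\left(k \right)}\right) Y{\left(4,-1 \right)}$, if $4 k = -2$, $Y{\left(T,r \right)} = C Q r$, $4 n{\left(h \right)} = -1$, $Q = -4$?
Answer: $0$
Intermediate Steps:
$n{\left(h \right)} = - \frac{1}{4}$ ($n{\left(h \right)} = \frac{1}{4} \left(-1\right) = - \frac{1}{4}$)
$Y{\left(T,r \right)} = 4 r$ ($Y{\left(T,r \right)} = \left(-1\right) \left(-4\right) r = 4 r$)
$k = - \frac{1}{2}$ ($k = \frac{1}{4} \left(-2\right) = - \frac{1}{2} \approx -0.5$)
$\left(n{\left(3 \right)} + H{\left(k \right)}\right) Y{\left(4,-1 \right)} = \left(- \frac{1}{4} + \left(- \frac{1}{2}\right)^{2}\right) 4 \left(-1\right) = \left(- \frac{1}{4} + \frac{1}{4}\right) \left(-4\right) = 0 \left(-4\right) = 0$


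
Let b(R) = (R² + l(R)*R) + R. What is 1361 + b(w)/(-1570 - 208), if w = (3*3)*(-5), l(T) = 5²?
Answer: 2419003/1778 ≈ 1360.5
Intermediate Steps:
l(T) = 25
w = -45 (w = 9*(-5) = -45)
b(R) = R² + 26*R (b(R) = (R² + 25*R) + R = R² + 26*R)
1361 + b(w)/(-1570 - 208) = 1361 + (-45*(26 - 45))/(-1570 - 208) = 1361 - 45*(-19)/(-1778) = 1361 + 855*(-1/1778) = 1361 - 855/1778 = 2419003/1778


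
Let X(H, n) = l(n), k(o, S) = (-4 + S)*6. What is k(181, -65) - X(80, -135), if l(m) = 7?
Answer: -421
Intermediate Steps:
k(o, S) = -24 + 6*S
X(H, n) = 7
k(181, -65) - X(80, -135) = (-24 + 6*(-65)) - 1*7 = (-24 - 390) - 7 = -414 - 7 = -421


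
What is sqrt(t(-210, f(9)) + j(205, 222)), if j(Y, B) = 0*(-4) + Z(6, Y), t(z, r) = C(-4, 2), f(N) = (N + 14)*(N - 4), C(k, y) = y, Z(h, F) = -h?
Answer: 2*I ≈ 2.0*I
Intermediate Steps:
f(N) = (-4 + N)*(14 + N) (f(N) = (14 + N)*(-4 + N) = (-4 + N)*(14 + N))
t(z, r) = 2
j(Y, B) = -6 (j(Y, B) = 0*(-4) - 1*6 = 0 - 6 = -6)
sqrt(t(-210, f(9)) + j(205, 222)) = sqrt(2 - 6) = sqrt(-4) = 2*I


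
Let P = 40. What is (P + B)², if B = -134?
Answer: 8836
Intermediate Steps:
(P + B)² = (40 - 134)² = (-94)² = 8836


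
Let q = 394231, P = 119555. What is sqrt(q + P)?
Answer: sqrt(513786) ≈ 716.79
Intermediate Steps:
sqrt(q + P) = sqrt(394231 + 119555) = sqrt(513786)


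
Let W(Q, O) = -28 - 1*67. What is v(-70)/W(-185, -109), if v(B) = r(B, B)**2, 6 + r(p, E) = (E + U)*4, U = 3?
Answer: -75076/95 ≈ -790.27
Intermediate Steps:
r(p, E) = 6 + 4*E (r(p, E) = -6 + (E + 3)*4 = -6 + (3 + E)*4 = -6 + (12 + 4*E) = 6 + 4*E)
W(Q, O) = -95 (W(Q, O) = -28 - 67 = -95)
v(B) = (6 + 4*B)**2
v(-70)/W(-185, -109) = (4*(3 + 2*(-70))**2)/(-95) = (4*(3 - 140)**2)*(-1/95) = (4*(-137)**2)*(-1/95) = (4*18769)*(-1/95) = 75076*(-1/95) = -75076/95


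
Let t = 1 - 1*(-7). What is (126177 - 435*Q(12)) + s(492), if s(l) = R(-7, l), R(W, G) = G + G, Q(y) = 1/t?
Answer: 1016853/8 ≈ 1.2711e+5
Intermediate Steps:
t = 8 (t = 1 + 7 = 8)
Q(y) = 1/8
R(W, G) = 2*G
s(l) = 2*l
(126177 - 435*Q(12)) + s(492) = (126177 - 435*1/8) + 2*492 = (126177 - 435/8) + 984 = 1008981/8 + 984 = 1016853/8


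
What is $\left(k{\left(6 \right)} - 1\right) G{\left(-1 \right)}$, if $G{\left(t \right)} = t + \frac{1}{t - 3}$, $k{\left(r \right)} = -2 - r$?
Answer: $\frac{45}{4} \approx 11.25$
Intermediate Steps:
$G{\left(t \right)} = t + \frac{1}{-3 + t}$
$\left(k{\left(6 \right)} - 1\right) G{\left(-1 \right)} = \left(\left(-2 - 6\right) - 1\right) \frac{1 + \left(-1\right)^{2} - -3}{-3 - 1} = \left(\left(-2 - 6\right) - 1\right) \frac{1 + 1 + 3}{-4} = \left(-8 - 1\right) \left(\left(- \frac{1}{4}\right) 5\right) = \left(-9\right) \left(- \frac{5}{4}\right) = \frac{45}{4}$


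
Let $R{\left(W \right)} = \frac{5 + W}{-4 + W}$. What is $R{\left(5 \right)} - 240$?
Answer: $-230$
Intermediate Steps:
$R{\left(W \right)} = \frac{5 + W}{-4 + W}$
$R{\left(5 \right)} - 240 = \frac{5 + 5}{-4 + 5} - 240 = 1^{-1} \cdot 10 - 240 = 1 \cdot 10 - 240 = 10 - 240 = -230$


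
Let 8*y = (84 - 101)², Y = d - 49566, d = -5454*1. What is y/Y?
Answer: -289/440160 ≈ -0.00065658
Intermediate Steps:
d = -5454
Y = -55020 (Y = -5454 - 49566 = -55020)
y = 289/8 (y = (84 - 101)²/8 = (⅛)*(-17)² = (⅛)*289 = 289/8 ≈ 36.125)
y/Y = (289/8)/(-55020) = (289/8)*(-1/55020) = -289/440160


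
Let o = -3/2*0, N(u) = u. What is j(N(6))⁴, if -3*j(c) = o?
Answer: 0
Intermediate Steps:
o = 0 (o = -3*½*0 = -3/2*0 = 0)
j(c) = 0 (j(c) = -⅓*0 = 0)
j(N(6))⁴ = 0⁴ = 0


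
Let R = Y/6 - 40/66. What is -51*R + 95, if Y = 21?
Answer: -1157/22 ≈ -52.591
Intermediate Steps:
R = 191/66 (R = 21/6 - 40/66 = 21*(⅙) - 40*1/66 = 7/2 - 20/33 = 191/66 ≈ 2.8939)
-51*R + 95 = -51*191/66 + 95 = -3247/22 + 95 = -1157/22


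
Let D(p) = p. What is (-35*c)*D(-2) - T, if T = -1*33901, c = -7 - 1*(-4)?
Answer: 33691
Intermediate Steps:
c = -3 (c = -7 + 4 = -3)
T = -33901
(-35*c)*D(-2) - T = -35*(-3)*(-2) - 1*(-33901) = 105*(-2) + 33901 = -210 + 33901 = 33691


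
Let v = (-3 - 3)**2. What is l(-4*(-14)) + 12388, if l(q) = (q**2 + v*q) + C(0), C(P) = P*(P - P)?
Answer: 17540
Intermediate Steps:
C(P) = 0 (C(P) = P*0 = 0)
v = 36 (v = (-6)**2 = 36)
l(q) = q**2 + 36*q (l(q) = (q**2 + 36*q) + 0 = q**2 + 36*q)
l(-4*(-14)) + 12388 = (-4*(-14))*(36 - 4*(-14)) + 12388 = 56*(36 + 56) + 12388 = 56*92 + 12388 = 5152 + 12388 = 17540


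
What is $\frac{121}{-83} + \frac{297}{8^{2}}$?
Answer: $\frac{16907}{5312} \approx 3.1828$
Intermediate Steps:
$\frac{121}{-83} + \frac{297}{8^{2}} = 121 \left(- \frac{1}{83}\right) + \frac{297}{64} = - \frac{121}{83} + 297 \cdot \frac{1}{64} = - \frac{121}{83} + \frac{297}{64} = \frac{16907}{5312}$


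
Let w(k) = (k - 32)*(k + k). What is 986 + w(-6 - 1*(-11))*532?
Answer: -142654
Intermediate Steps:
w(k) = 2*k*(-32 + k) (w(k) = (-32 + k)*(2*k) = 2*k*(-32 + k))
986 + w(-6 - 1*(-11))*532 = 986 + (2*(-6 - 1*(-11))*(-32 + (-6 - 1*(-11))))*532 = 986 + (2*(-6 + 11)*(-32 + (-6 + 11)))*532 = 986 + (2*5*(-32 + 5))*532 = 986 + (2*5*(-27))*532 = 986 - 270*532 = 986 - 143640 = -142654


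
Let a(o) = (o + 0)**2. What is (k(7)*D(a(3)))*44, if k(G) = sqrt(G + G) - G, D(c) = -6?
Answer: 1848 - 264*sqrt(14) ≈ 860.20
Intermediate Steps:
a(o) = o**2
k(G) = -G + sqrt(2)*sqrt(G) (k(G) = sqrt(2*G) - G = sqrt(2)*sqrt(G) - G = -G + sqrt(2)*sqrt(G))
(k(7)*D(a(3)))*44 = ((-1*7 + sqrt(2)*sqrt(7))*(-6))*44 = ((-7 + sqrt(14))*(-6))*44 = (42 - 6*sqrt(14))*44 = 1848 - 264*sqrt(14)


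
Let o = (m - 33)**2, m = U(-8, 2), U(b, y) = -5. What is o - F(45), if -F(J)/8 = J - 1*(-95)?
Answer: 2564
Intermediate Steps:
m = -5
o = 1444 (o = (-5 - 33)**2 = (-38)**2 = 1444)
F(J) = -760 - 8*J (F(J) = -8*(J - 1*(-95)) = -8*(J + 95) = -8*(95 + J) = -760 - 8*J)
o - F(45) = 1444 - (-760 - 8*45) = 1444 - (-760 - 360) = 1444 - 1*(-1120) = 1444 + 1120 = 2564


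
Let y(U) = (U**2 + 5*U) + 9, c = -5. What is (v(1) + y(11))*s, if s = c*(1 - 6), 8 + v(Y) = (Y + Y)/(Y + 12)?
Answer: 57575/13 ≈ 4428.8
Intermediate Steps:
v(Y) = -8 + 2*Y/(12 + Y) (v(Y) = -8 + (Y + Y)/(Y + 12) = -8 + (2*Y)/(12 + Y) = -8 + 2*Y/(12 + Y))
s = 25 (s = -5*(1 - 6) = -5*(-5) = 25)
y(U) = 9 + U**2 + 5*U
(v(1) + y(11))*s = (6*(-16 - 1*1)/(12 + 1) + (9 + 11**2 + 5*11))*25 = (6*(-16 - 1)/13 + (9 + 121 + 55))*25 = (6*(1/13)*(-17) + 185)*25 = (-102/13 + 185)*25 = (2303/13)*25 = 57575/13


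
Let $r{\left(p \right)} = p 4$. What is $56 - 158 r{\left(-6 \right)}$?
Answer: $3848$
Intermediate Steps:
$r{\left(p \right)} = 4 p$
$56 - 158 r{\left(-6 \right)} = 56 - 158 \cdot 4 \left(-6\right) = 56 - -3792 = 56 + 3792 = 3848$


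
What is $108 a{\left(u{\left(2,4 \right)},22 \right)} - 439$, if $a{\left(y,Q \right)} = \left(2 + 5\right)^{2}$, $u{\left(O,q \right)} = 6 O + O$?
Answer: $4853$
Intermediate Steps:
$u{\left(O,q \right)} = 7 O$
$a{\left(y,Q \right)} = 49$ ($a{\left(y,Q \right)} = 7^{2} = 49$)
$108 a{\left(u{\left(2,4 \right)},22 \right)} - 439 = 108 \cdot 49 - 439 = 5292 - 439 = 4853$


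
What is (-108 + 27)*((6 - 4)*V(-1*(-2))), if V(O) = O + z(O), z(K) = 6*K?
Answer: -2268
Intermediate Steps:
V(O) = 7*O (V(O) = O + 6*O = 7*O)
(-108 + 27)*((6 - 4)*V(-1*(-2))) = (-108 + 27)*((6 - 4)*(7*(-1*(-2)))) = -162*7*2 = -162*14 = -81*28 = -2268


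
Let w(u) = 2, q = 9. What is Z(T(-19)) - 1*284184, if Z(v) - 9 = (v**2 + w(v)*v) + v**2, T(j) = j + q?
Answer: -283995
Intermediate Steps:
T(j) = 9 + j (T(j) = j + 9 = 9 + j)
Z(v) = 9 + 2*v + 2*v**2 (Z(v) = 9 + ((v**2 + 2*v) + v**2) = 9 + (2*v + 2*v**2) = 9 + 2*v + 2*v**2)
Z(T(-19)) - 1*284184 = (9 + 2*(9 - 19) + 2*(9 - 19)**2) - 1*284184 = (9 + 2*(-10) + 2*(-10)**2) - 284184 = (9 - 20 + 2*100) - 284184 = (9 - 20 + 200) - 284184 = 189 - 284184 = -283995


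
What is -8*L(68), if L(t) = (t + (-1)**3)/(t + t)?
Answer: -67/17 ≈ -3.9412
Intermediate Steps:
L(t) = (-1 + t)/(2*t) (L(t) = (t - 1)/((2*t)) = (-1 + t)*(1/(2*t)) = (-1 + t)/(2*t))
-8*L(68) = -4*(-1 + 68)/68 = -4*67/68 = -8*67/136 = -67/17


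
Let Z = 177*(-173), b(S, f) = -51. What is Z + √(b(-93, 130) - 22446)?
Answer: -30621 + I*√22497 ≈ -30621.0 + 149.99*I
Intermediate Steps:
Z = -30621
Z + √(b(-93, 130) - 22446) = -30621 + √(-51 - 22446) = -30621 + √(-22497) = -30621 + I*√22497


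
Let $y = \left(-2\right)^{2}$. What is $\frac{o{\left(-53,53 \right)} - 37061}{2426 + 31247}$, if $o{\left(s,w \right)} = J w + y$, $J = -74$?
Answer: $- \frac{40979}{33673} \approx -1.217$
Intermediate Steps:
$y = 4$
$o{\left(s,w \right)} = 4 - 74 w$ ($o{\left(s,w \right)} = - 74 w + 4 = 4 - 74 w$)
$\frac{o{\left(-53,53 \right)} - 37061}{2426 + 31247} = \frac{\left(4 - 3922\right) - 37061}{2426 + 31247} = \frac{\left(4 - 3922\right) - 37061}{33673} = \left(-3918 - 37061\right) \frac{1}{33673} = \left(-40979\right) \frac{1}{33673} = - \frac{40979}{33673}$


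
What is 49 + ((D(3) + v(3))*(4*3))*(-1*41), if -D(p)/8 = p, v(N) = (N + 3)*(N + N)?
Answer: -5855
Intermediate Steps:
v(N) = 2*N*(3 + N) (v(N) = (3 + N)*(2*N) = 2*N*(3 + N))
D(p) = -8*p
49 + ((D(3) + v(3))*(4*3))*(-1*41) = 49 + ((-8*3 + 2*3*(3 + 3))*(4*3))*(-1*41) = 49 + ((-24 + 2*3*6)*12)*(-41) = 49 + ((-24 + 36)*12)*(-41) = 49 + (12*12)*(-41) = 49 + 144*(-41) = 49 - 5904 = -5855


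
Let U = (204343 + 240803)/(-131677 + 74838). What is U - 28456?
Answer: -1617855730/56839 ≈ -28464.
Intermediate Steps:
U = -445146/56839 (U = 445146/(-56839) = 445146*(-1/56839) = -445146/56839 ≈ -7.8317)
U - 28456 = -445146/56839 - 28456 = -1617855730/56839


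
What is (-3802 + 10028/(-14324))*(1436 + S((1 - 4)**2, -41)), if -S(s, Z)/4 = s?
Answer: -19064456600/3581 ≈ -5.3238e+6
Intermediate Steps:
S(s, Z) = -4*s
(-3802 + 10028/(-14324))*(1436 + S((1 - 4)**2, -41)) = (-3802 + 10028/(-14324))*(1436 - 4*(1 - 4)**2) = (-3802 + 10028*(-1/14324))*(1436 - 4*(-3)**2) = (-3802 - 2507/3581)*(1436 - 4*9) = -13617469*(1436 - 36)/3581 = -13617469/3581*1400 = -19064456600/3581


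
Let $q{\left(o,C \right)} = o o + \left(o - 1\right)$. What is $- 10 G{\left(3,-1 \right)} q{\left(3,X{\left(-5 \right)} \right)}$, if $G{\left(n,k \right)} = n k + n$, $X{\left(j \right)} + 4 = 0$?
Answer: $0$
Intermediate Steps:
$X{\left(j \right)} = -4$ ($X{\left(j \right)} = -4 + 0 = -4$)
$G{\left(n,k \right)} = n + k n$ ($G{\left(n,k \right)} = k n + n = n + k n$)
$q{\left(o,C \right)} = -1 + o + o^{2}$ ($q{\left(o,C \right)} = o^{2} + \left(-1 + o\right) = -1 + o + o^{2}$)
$- 10 G{\left(3,-1 \right)} q{\left(3,X{\left(-5 \right)} \right)} = - 10 \cdot 3 \left(1 - 1\right) \left(-1 + 3 + 3^{2}\right) = - 10 \cdot 3 \cdot 0 \left(-1 + 3 + 9\right) = \left(-10\right) 0 \cdot 11 = 0 \cdot 11 = 0$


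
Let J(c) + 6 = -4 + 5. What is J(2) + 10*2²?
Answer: 35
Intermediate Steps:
J(c) = -5 (J(c) = -6 + (-4 + 5) = -6 + 1 = -5)
J(2) + 10*2² = -5 + 10*2² = -5 + 10*4 = -5 + 40 = 35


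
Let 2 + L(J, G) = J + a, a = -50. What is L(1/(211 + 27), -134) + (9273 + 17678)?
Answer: 6401963/238 ≈ 26899.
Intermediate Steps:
L(J, G) = -52 + J (L(J, G) = -2 + (J - 50) = -2 + (-50 + J) = -52 + J)
L(1/(211 + 27), -134) + (9273 + 17678) = (-52 + 1/(211 + 27)) + (9273 + 17678) = (-52 + 1/238) + 26951 = -12375/238 + 26951 = 6401963/238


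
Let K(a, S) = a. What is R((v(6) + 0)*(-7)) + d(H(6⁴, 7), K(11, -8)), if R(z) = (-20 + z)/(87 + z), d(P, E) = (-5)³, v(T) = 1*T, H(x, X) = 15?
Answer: -5687/45 ≈ -126.38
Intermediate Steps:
v(T) = T
d(P, E) = -125
R(z) = (-20 + z)/(87 + z)
R((v(6) + 0)*(-7)) + d(H(6⁴, 7), K(11, -8)) = (-20 + (6 + 0)*(-7))/(87 + (6 + 0)*(-7)) - 125 = (-20 + 6*(-7))/(87 + 6*(-7)) - 125 = (-20 - 42)/(87 - 42) - 125 = -62/45 - 125 = -5687/45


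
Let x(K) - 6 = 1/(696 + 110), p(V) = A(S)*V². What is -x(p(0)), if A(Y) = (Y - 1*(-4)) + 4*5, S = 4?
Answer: -4837/806 ≈ -6.0012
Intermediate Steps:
A(Y) = 24 + Y (A(Y) = (Y + 4) + 20 = (4 + Y) + 20 = 24 + Y)
p(V) = 28*V² (p(V) = (24 + 4)*V² = 28*V²)
x(K) = 4837/806 (x(K) = 6 + 1/(696 + 110) = 6 + 1/806 = 4837/806)
-x(p(0)) = -1*4837/806 = -4837/806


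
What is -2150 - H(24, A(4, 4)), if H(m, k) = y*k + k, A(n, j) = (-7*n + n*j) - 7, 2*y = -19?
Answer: -4623/2 ≈ -2311.5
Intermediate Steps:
y = -19/2 (y = (1/2)*(-19) = -19/2 ≈ -9.5000)
A(n, j) = -7 - 7*n + j*n (A(n, j) = (-7*n + j*n) - 7 = -7 - 7*n + j*n)
H(m, k) = -17*k/2 (H(m, k) = -19*k/2 + k = -17*k/2)
-2150 - H(24, A(4, 4)) = -2150 - (-17)*(-7 - 7*4 + 4*4)/2 = -2150 - (-17)*(-7 - 28 + 16)/2 = -2150 - (-17)*(-19)/2 = -2150 - 1*323/2 = -2150 - 323/2 = -4623/2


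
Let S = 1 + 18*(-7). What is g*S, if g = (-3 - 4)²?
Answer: -6125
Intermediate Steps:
g = 49 (g = (-7)² = 49)
S = -125 (S = 1 - 126 = -125)
g*S = 49*(-125) = -6125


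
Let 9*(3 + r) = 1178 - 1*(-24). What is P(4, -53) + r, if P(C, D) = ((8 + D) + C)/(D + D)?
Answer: 124919/954 ≈ 130.94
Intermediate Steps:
P(C, D) = (8 + C + D)/(2*D) (P(C, D) = (8 + C + D)/((2*D)) = (8 + C + D)*(1/(2*D)) = (8 + C + D)/(2*D))
r = 1175/9 (r = -3 + (1178 - 1*(-24))/9 = -3 + (1178 + 24)/9 = -3 + (⅑)*1202 = -3 + 1202/9 = 1175/9 ≈ 130.56)
P(4, -53) + r = (½)*(8 + 4 - 53)/(-53) + 1175/9 = (½)*(-1/53)*(-41) + 1175/9 = 41/106 + 1175/9 = 124919/954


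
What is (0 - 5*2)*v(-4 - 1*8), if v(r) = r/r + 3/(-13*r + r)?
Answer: -245/24 ≈ -10.208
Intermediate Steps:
v(r) = 1 - 1/(4*r) (v(r) = 1 + 3/((-12*r)) = 1 + 3*(-1/(12*r)) = 1 - 1/(4*r))
(0 - 5*2)*v(-4 - 1*8) = (0 - 5*2)*((-¼ + (-4 - 1*8))/(-4 - 1*8)) = (0 - 10)*((-¼ + (-4 - 8))/(-4 - 8)) = -10*(-¼ - 12)/(-12) = -(-5)*(-49)/(6*4) = -10*49/48 = -245/24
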